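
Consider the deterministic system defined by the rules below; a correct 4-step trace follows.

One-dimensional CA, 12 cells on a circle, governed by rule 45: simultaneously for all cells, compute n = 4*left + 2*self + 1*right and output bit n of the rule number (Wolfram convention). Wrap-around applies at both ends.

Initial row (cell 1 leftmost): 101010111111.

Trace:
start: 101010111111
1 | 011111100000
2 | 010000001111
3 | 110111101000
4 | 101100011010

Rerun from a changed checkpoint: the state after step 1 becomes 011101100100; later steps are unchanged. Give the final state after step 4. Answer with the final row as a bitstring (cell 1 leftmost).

state after step 1 := 011101100100
2 | 010011000101
3 | 110010010111
4 | 000010011100

000010011100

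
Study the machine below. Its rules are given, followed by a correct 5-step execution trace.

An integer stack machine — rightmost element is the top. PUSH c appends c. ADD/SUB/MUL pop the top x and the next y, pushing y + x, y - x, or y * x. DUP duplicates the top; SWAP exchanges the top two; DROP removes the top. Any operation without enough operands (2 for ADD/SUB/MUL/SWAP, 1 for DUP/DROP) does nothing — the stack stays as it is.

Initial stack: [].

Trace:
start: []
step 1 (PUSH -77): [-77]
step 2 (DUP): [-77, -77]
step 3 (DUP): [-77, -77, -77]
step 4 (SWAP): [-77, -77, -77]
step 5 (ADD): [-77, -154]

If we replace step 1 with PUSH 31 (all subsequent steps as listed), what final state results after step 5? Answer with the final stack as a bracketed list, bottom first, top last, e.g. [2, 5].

[31, 62]

(re-executing from step 1 with the substitution; state before step 1: [])
step 1 (PUSH 31): [31]
step 2 (DUP): [31, 31]
step 3 (DUP): [31, 31, 31]
step 4 (SWAP): [31, 31, 31]
step 5 (ADD): [31, 62]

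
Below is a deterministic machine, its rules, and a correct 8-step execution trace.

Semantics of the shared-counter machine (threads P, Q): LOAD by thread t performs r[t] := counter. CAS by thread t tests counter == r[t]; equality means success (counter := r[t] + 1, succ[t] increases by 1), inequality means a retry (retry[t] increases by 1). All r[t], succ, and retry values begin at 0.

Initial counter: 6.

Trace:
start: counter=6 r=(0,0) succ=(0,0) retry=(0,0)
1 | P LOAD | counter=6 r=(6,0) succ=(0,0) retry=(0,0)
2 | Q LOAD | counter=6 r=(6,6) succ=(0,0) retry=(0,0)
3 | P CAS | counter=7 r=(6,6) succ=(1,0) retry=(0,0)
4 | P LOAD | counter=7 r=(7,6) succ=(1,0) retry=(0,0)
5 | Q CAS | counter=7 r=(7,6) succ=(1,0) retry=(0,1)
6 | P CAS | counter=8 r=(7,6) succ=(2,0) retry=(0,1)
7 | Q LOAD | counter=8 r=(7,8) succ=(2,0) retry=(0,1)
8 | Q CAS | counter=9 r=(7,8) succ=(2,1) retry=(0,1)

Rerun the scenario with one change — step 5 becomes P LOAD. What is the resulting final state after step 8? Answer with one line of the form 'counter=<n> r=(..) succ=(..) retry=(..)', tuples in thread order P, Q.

counter=9 r=(7,8) succ=(2,1) retry=(0,0)

(re-executing from step 5 with the substitution; state before step 5: counter=7 r=(7,6) succ=(1,0) retry=(0,0))
5 | P LOAD | counter=7 r=(7,6) succ=(1,0) retry=(0,0)
6 | P CAS | counter=8 r=(7,6) succ=(2,0) retry=(0,0)
7 | Q LOAD | counter=8 r=(7,8) succ=(2,0) retry=(0,0)
8 | Q CAS | counter=9 r=(7,8) succ=(2,1) retry=(0,0)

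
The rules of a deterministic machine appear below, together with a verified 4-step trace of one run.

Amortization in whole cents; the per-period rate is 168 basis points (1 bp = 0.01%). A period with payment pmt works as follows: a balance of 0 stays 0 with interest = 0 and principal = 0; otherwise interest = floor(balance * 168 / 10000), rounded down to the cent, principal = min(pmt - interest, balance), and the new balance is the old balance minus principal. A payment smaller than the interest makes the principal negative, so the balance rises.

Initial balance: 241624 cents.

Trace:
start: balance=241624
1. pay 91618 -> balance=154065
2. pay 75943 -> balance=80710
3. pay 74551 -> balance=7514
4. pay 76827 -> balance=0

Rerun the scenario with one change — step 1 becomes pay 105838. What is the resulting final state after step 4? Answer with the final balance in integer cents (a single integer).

(re-executing from step 1 with the substitution; state before step 1: balance=241624)
1. pay 105838 -> balance=139845
2. pay 75943 -> balance=66251
3. pay 74551 -> balance=0
4. pay 76827 -> balance=0

0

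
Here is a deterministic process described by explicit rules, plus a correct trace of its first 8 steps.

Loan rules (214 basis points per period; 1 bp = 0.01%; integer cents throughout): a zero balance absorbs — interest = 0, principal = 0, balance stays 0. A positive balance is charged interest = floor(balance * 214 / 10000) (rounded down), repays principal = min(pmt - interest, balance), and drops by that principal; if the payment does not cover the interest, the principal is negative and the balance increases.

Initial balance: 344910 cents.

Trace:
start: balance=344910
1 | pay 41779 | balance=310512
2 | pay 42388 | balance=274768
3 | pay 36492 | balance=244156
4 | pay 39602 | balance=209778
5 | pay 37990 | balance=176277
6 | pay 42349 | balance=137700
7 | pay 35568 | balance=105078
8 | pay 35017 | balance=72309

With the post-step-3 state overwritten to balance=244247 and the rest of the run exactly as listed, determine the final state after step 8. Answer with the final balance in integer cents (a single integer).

state after step 3 := balance=244247
4 | pay 39602 | balance=209871
5 | pay 37990 | balance=176372
6 | pay 42349 | balance=137797
7 | pay 35568 | balance=105177
8 | pay 35017 | balance=72410

72410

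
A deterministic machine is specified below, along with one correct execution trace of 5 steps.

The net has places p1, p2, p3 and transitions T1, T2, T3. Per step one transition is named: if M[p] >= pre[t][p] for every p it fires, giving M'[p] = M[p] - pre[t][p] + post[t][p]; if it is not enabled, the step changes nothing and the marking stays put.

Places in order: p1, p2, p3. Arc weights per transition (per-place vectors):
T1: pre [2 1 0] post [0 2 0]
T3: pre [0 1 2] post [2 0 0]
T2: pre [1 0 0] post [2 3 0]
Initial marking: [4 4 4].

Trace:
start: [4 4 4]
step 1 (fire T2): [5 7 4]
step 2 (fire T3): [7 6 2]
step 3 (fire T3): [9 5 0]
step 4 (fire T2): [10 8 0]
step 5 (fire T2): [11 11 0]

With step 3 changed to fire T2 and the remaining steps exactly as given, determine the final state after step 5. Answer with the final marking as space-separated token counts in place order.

(re-executing from step 3 with the substitution; state before step 3: [7 6 2])
step 3 (fire T2): [8 9 2]
step 4 (fire T2): [9 12 2]
step 5 (fire T2): [10 15 2]

10 15 2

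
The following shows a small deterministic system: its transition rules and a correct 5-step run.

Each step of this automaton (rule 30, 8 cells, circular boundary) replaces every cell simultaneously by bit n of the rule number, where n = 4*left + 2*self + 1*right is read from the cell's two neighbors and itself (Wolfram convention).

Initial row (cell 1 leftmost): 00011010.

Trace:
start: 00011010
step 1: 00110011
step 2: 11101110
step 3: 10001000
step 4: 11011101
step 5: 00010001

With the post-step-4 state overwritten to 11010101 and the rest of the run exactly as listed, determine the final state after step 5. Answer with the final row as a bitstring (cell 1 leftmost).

00010101

state after step 4 := 11010101
step 5: 00010101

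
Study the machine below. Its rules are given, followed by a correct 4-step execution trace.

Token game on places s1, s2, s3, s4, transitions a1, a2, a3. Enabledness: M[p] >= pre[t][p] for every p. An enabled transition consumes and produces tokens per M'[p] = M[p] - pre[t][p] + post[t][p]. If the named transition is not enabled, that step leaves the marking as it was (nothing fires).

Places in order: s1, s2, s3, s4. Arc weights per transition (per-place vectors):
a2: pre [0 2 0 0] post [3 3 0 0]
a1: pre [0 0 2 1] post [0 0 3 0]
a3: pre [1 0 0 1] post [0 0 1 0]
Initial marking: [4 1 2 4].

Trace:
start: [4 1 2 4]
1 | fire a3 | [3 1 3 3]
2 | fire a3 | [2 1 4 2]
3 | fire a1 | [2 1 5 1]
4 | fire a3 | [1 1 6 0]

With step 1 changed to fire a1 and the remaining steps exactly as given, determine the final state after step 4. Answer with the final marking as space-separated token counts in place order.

2 1 6 0

(re-executing from step 1 with the substitution; state before step 1: [4 1 2 4])
1 | fire a1 | [4 1 3 3]
2 | fire a3 | [3 1 4 2]
3 | fire a1 | [3 1 5 1]
4 | fire a3 | [2 1 6 0]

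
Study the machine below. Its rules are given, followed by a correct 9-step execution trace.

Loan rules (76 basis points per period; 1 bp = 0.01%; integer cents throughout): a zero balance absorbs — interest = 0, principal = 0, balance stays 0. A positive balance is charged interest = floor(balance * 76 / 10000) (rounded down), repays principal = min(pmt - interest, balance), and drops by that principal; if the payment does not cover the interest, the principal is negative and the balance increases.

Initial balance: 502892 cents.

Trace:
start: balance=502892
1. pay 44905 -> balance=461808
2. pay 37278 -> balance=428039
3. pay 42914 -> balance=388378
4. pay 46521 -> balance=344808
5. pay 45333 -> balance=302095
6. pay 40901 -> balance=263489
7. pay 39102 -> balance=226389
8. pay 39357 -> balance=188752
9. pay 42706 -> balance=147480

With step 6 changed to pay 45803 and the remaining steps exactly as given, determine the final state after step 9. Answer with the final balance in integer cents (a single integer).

142466

(re-executing from step 6 with the substitution; state before step 6: balance=302095)
6. pay 45803 -> balance=258587
7. pay 39102 -> balance=221450
8. pay 39357 -> balance=183776
9. pay 42706 -> balance=142466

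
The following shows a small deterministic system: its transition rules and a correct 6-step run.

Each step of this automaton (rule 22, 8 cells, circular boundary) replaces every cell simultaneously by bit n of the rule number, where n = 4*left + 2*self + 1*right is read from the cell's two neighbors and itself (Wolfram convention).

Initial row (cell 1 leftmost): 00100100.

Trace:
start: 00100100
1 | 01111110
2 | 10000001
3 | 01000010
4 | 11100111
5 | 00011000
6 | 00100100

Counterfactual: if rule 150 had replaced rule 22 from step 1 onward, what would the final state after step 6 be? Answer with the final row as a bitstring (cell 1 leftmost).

10111101

(re-executing steps 1..6 under rule 150; state before step 1: 00100100)
1 | 01111110
2 | 10111101
3 | 00011000
4 | 00100100
5 | 01111110
6 | 10111101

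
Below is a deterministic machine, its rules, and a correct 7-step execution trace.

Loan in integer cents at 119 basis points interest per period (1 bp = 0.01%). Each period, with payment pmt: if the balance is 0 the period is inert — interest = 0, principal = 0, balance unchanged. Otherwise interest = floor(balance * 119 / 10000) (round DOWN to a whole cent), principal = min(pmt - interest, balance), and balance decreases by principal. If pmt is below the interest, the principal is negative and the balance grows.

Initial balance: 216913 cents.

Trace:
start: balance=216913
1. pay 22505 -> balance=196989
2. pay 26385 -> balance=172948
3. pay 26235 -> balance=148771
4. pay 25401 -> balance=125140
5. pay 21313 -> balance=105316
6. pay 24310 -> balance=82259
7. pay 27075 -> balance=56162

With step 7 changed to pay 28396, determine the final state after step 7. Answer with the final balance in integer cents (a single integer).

(re-executing from step 7 with the substitution; state before step 7: balance=82259)
7. pay 28396 -> balance=54841

54841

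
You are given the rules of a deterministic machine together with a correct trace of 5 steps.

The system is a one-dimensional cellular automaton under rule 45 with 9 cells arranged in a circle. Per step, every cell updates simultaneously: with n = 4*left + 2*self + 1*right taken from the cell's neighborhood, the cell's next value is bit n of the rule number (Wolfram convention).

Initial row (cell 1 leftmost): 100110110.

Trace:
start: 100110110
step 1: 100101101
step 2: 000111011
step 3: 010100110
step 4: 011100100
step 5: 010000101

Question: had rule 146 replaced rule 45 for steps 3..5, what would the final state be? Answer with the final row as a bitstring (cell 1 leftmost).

(re-executing steps 3..5 under rule 146; state before step 3: 000111011)
step 3: 101010000
step 4: 000001001
step 5: 100010110

100010110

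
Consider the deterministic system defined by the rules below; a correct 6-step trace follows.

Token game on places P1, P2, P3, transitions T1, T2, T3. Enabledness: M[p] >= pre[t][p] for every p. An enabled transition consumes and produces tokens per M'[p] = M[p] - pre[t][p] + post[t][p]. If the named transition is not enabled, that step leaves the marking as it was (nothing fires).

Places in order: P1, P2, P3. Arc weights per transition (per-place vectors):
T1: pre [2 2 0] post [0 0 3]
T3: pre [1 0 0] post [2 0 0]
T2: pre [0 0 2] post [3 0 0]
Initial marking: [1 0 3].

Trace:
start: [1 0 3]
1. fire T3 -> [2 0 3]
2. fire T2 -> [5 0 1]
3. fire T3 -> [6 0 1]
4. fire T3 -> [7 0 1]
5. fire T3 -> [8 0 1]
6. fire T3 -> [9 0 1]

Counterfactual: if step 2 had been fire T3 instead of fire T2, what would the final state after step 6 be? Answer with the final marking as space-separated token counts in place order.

7 0 3

(re-executing from step 2 with the substitution; state before step 2: [2 0 3])
2. fire T3 -> [3 0 3]
3. fire T3 -> [4 0 3]
4. fire T3 -> [5 0 3]
5. fire T3 -> [6 0 3]
6. fire T3 -> [7 0 3]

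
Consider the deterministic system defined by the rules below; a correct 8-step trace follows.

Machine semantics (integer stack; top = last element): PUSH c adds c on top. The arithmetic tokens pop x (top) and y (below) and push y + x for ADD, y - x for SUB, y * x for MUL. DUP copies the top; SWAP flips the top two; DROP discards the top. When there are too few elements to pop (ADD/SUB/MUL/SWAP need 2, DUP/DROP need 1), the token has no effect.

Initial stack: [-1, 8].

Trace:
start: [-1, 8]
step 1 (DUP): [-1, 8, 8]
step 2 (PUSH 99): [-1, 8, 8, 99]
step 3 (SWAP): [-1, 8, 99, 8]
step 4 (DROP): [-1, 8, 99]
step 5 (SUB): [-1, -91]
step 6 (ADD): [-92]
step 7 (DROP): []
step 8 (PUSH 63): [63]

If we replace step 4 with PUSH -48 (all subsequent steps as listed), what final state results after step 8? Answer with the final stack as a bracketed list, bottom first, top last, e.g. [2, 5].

(re-executing from step 4 with the substitution; state before step 4: [-1, 8, 99, 8])
step 4 (PUSH -48): [-1, 8, 99, 8, -48]
step 5 (SUB): [-1, 8, 99, 56]
step 6 (ADD): [-1, 8, 155]
step 7 (DROP): [-1, 8]
step 8 (PUSH 63): [-1, 8, 63]

[-1, 8, 63]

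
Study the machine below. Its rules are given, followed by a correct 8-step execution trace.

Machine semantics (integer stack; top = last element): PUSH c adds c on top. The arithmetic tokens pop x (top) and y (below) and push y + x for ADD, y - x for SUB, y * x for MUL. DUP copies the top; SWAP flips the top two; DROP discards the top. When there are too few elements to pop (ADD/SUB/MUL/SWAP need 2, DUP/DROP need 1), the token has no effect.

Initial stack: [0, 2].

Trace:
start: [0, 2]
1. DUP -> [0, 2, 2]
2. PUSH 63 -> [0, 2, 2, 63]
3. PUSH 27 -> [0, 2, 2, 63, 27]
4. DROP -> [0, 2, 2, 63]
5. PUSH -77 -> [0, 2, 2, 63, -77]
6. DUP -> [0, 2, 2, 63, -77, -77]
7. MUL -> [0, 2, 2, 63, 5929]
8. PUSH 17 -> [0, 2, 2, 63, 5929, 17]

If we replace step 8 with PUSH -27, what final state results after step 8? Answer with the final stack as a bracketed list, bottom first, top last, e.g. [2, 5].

[0, 2, 2, 63, 5929, -27]

(re-executing from step 8 with the substitution; state before step 8: [0, 2, 2, 63, 5929])
8. PUSH -27 -> [0, 2, 2, 63, 5929, -27]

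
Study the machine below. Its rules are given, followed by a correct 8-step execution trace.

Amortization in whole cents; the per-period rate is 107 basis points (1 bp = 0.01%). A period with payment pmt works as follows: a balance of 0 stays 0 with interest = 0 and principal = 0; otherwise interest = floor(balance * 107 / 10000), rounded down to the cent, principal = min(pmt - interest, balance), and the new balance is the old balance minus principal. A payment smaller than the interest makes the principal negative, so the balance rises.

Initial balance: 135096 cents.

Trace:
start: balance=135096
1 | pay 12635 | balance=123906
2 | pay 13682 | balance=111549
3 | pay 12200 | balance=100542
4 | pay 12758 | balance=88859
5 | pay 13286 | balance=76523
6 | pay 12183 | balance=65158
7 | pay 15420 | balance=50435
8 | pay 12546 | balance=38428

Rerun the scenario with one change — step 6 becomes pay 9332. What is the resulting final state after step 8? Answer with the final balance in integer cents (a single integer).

(re-executing from step 6 with the substitution; state before step 6: balance=76523)
6 | pay 9332 | balance=68009
7 | pay 15420 | balance=53316
8 | pay 12546 | balance=41340

41340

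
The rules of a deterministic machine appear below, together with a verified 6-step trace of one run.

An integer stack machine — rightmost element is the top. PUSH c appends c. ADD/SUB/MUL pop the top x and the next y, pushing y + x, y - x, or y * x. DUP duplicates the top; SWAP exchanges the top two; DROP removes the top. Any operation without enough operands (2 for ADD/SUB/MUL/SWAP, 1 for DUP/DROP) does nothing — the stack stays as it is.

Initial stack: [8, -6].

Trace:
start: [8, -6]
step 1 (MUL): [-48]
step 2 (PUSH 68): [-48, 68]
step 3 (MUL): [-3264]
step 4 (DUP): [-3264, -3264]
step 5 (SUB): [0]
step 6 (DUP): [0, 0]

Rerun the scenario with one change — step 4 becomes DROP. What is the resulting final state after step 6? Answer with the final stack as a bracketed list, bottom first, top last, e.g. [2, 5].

[]

(re-executing from step 4 with the substitution; state before step 4: [-3264])
step 4 (DROP): []
step 5 (SUB): []
step 6 (DUP): []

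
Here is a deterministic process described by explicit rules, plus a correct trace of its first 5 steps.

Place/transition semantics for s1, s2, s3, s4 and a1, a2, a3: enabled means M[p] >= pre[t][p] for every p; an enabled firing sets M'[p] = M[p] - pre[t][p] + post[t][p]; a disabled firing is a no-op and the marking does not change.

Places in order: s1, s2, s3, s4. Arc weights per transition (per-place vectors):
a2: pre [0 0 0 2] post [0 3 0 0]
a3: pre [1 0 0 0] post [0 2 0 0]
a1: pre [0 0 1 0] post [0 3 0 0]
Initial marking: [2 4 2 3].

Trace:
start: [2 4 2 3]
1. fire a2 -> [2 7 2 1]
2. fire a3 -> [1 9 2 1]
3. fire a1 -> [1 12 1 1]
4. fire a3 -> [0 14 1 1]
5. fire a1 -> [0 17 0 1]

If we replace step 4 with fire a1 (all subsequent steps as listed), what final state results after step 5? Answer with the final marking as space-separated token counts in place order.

(re-executing from step 4 with the substitution; state before step 4: [1 12 1 1])
4. fire a1 -> [1 15 0 1]
5. fire a1 -> [1 15 0 1]

1 15 0 1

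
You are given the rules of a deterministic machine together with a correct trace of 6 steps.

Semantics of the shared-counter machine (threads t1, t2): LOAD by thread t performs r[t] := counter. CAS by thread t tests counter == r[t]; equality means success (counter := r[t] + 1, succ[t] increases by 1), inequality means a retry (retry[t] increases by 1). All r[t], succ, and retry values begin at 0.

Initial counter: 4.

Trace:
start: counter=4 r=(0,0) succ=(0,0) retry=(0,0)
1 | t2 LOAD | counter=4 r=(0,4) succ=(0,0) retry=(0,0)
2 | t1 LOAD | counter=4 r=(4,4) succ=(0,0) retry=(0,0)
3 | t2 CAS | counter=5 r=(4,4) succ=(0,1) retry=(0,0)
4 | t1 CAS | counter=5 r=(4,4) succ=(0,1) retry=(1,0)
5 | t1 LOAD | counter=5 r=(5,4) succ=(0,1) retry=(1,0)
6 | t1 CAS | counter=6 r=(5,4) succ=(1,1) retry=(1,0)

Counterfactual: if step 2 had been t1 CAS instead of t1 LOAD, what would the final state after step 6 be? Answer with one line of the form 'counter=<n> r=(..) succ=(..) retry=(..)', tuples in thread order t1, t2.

counter=6 r=(5,4) succ=(1,1) retry=(2,0)

(re-executing from step 2 with the substitution; state before step 2: counter=4 r=(0,4) succ=(0,0) retry=(0,0))
2 | t1 CAS | counter=4 r=(0,4) succ=(0,0) retry=(1,0)
3 | t2 CAS | counter=5 r=(0,4) succ=(0,1) retry=(1,0)
4 | t1 CAS | counter=5 r=(0,4) succ=(0,1) retry=(2,0)
5 | t1 LOAD | counter=5 r=(5,4) succ=(0,1) retry=(2,0)
6 | t1 CAS | counter=6 r=(5,4) succ=(1,1) retry=(2,0)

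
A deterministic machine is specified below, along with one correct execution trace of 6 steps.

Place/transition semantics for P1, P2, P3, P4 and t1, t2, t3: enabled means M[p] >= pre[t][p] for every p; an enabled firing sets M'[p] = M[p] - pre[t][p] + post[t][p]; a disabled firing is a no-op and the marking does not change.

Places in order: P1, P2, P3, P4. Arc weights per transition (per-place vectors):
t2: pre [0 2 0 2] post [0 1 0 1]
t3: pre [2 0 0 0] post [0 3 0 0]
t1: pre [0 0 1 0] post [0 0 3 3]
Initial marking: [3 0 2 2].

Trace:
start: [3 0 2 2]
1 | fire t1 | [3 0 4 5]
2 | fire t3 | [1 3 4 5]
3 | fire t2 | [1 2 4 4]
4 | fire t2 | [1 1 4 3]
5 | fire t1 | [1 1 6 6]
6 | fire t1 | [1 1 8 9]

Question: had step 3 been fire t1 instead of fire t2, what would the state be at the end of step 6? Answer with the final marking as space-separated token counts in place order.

(re-executing from step 3 with the substitution; state before step 3: [1 3 4 5])
3 | fire t1 | [1 3 6 8]
4 | fire t2 | [1 2 6 7]
5 | fire t1 | [1 2 8 10]
6 | fire t1 | [1 2 10 13]

1 2 10 13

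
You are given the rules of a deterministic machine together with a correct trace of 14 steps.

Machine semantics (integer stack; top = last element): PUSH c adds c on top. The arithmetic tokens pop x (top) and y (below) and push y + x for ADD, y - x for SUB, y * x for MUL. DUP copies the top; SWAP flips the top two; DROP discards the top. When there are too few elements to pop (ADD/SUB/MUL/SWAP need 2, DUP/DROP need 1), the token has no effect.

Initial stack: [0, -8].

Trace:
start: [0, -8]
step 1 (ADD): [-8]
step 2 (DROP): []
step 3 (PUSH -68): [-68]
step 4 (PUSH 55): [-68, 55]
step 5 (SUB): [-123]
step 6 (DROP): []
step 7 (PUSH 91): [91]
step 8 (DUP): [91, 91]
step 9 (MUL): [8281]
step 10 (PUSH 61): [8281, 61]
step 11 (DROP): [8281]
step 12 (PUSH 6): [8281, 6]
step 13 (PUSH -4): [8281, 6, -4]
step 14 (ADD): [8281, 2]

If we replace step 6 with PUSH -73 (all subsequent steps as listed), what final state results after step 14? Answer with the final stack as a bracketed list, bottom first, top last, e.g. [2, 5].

[-123, -73, 8281, 2]

(re-executing from step 6 with the substitution; state before step 6: [-123])
step 6 (PUSH -73): [-123, -73]
step 7 (PUSH 91): [-123, -73, 91]
step 8 (DUP): [-123, -73, 91, 91]
step 9 (MUL): [-123, -73, 8281]
step 10 (PUSH 61): [-123, -73, 8281, 61]
step 11 (DROP): [-123, -73, 8281]
step 12 (PUSH 6): [-123, -73, 8281, 6]
step 13 (PUSH -4): [-123, -73, 8281, 6, -4]
step 14 (ADD): [-123, -73, 8281, 2]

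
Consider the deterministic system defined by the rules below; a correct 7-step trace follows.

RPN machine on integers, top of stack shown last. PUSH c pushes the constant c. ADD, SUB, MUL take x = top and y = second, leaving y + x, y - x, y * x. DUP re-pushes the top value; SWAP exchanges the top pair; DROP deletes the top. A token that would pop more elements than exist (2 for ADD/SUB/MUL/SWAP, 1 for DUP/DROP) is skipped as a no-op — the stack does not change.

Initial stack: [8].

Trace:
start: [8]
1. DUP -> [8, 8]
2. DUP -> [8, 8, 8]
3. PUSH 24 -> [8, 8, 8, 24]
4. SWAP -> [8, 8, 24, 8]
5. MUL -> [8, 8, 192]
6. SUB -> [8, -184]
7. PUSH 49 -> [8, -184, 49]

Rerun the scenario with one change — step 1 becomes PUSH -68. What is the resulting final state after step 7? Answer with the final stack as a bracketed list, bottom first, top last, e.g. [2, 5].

[8, 1564, 49]

(re-executing from step 1 with the substitution; state before step 1: [8])
1. PUSH -68 -> [8, -68]
2. DUP -> [8, -68, -68]
3. PUSH 24 -> [8, -68, -68, 24]
4. SWAP -> [8, -68, 24, -68]
5. MUL -> [8, -68, -1632]
6. SUB -> [8, 1564]
7. PUSH 49 -> [8, 1564, 49]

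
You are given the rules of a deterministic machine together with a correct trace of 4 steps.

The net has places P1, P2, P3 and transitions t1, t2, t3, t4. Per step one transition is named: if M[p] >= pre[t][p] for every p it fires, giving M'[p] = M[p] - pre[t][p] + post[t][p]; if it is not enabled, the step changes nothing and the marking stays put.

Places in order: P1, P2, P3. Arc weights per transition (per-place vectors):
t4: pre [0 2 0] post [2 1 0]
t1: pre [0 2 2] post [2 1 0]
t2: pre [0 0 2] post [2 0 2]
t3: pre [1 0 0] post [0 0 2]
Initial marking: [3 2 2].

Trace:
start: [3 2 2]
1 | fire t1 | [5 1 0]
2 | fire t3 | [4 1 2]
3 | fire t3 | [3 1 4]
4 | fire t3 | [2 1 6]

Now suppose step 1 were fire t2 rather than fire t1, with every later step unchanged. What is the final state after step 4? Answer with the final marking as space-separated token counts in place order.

2 2 8

(re-executing from step 1 with the substitution; state before step 1: [3 2 2])
1 | fire t2 | [5 2 2]
2 | fire t3 | [4 2 4]
3 | fire t3 | [3 2 6]
4 | fire t3 | [2 2 8]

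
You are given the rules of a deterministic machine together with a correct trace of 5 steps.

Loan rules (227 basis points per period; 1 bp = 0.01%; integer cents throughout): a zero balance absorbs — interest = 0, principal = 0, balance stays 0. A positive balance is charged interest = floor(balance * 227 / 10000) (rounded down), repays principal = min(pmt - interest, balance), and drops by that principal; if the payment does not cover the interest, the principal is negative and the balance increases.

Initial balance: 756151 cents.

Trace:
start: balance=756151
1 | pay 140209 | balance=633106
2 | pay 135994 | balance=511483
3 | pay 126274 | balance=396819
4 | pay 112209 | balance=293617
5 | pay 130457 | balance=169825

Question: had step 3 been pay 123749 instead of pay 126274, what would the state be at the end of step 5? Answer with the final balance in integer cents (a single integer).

(re-executing from step 3 with the substitution; state before step 3: balance=511483)
3 | pay 123749 | balance=399344
4 | pay 112209 | balance=296200
5 | pay 130457 | balance=172466

172466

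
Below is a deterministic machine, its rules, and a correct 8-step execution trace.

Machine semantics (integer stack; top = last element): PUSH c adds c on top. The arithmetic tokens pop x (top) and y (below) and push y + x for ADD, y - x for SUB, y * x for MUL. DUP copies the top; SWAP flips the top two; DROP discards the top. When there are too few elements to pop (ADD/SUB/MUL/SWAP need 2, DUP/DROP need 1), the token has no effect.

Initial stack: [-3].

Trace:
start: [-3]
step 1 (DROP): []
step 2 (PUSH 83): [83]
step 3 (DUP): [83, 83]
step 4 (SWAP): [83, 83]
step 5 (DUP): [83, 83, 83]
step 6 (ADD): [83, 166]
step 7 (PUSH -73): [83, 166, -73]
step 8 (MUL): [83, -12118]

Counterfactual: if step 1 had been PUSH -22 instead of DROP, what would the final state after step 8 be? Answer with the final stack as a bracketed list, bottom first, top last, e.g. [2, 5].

[-3, -22, 83, -12118]

(re-executing from step 1 with the substitution; state before step 1: [-3])
step 1 (PUSH -22): [-3, -22]
step 2 (PUSH 83): [-3, -22, 83]
step 3 (DUP): [-3, -22, 83, 83]
step 4 (SWAP): [-3, -22, 83, 83]
step 5 (DUP): [-3, -22, 83, 83, 83]
step 6 (ADD): [-3, -22, 83, 166]
step 7 (PUSH -73): [-3, -22, 83, 166, -73]
step 8 (MUL): [-3, -22, 83, -12118]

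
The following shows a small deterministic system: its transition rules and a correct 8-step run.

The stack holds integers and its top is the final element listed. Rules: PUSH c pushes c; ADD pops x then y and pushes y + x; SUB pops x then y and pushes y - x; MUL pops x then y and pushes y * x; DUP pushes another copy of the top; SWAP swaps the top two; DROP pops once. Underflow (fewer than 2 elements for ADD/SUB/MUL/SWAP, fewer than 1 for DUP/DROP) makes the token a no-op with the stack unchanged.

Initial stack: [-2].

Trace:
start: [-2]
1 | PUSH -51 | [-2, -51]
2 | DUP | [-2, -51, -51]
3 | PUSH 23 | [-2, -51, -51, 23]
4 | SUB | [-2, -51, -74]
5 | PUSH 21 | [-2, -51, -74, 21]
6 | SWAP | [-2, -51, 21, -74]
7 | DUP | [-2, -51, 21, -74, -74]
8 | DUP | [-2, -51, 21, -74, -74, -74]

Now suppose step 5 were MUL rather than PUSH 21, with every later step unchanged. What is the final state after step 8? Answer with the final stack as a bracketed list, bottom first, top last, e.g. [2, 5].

[3774, -2, -2, -2]

(re-executing from step 5 with the substitution; state before step 5: [-2, -51, -74])
5 | MUL | [-2, 3774]
6 | SWAP | [3774, -2]
7 | DUP | [3774, -2, -2]
8 | DUP | [3774, -2, -2, -2]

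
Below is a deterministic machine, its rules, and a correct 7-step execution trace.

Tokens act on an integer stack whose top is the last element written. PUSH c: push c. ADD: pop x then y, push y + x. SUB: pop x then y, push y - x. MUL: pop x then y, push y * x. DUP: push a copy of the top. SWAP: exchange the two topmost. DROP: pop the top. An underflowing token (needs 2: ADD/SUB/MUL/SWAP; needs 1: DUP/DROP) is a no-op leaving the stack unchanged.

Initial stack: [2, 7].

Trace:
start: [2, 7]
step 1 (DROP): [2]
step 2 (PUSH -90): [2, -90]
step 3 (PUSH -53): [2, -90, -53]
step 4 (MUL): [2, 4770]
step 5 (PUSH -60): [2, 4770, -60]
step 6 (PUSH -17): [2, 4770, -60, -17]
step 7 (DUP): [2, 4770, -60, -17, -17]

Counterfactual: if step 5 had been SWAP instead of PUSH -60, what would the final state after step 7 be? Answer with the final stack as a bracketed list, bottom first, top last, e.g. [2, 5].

[4770, 2, -17, -17]

(re-executing from step 5 with the substitution; state before step 5: [2, 4770])
step 5 (SWAP): [4770, 2]
step 6 (PUSH -17): [4770, 2, -17]
step 7 (DUP): [4770, 2, -17, -17]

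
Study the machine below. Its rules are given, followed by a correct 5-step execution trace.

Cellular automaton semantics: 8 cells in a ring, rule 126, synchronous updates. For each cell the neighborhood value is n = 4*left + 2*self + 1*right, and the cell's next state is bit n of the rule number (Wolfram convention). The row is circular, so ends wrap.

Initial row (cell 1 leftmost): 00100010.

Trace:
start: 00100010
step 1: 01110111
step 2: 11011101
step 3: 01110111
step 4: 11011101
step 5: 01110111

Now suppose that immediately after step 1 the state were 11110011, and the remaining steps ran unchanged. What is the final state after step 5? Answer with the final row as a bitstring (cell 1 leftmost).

state after step 1 := 11110011
step 2: 00011110
step 3: 00110011
step 4: 11111111
step 5: 00000000

00000000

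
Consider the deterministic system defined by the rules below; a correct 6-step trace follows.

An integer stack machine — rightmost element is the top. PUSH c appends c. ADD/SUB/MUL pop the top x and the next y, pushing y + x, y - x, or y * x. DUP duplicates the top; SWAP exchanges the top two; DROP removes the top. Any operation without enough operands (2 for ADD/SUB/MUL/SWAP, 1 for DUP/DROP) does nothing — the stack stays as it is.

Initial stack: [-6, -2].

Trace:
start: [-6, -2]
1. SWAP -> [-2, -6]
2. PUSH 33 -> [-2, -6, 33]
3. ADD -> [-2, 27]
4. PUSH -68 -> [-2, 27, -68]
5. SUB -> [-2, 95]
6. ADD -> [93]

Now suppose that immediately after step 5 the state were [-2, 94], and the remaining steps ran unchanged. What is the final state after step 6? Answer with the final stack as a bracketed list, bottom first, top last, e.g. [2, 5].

state after step 5 := [-2, 94]
6. ADD -> [92]

[92]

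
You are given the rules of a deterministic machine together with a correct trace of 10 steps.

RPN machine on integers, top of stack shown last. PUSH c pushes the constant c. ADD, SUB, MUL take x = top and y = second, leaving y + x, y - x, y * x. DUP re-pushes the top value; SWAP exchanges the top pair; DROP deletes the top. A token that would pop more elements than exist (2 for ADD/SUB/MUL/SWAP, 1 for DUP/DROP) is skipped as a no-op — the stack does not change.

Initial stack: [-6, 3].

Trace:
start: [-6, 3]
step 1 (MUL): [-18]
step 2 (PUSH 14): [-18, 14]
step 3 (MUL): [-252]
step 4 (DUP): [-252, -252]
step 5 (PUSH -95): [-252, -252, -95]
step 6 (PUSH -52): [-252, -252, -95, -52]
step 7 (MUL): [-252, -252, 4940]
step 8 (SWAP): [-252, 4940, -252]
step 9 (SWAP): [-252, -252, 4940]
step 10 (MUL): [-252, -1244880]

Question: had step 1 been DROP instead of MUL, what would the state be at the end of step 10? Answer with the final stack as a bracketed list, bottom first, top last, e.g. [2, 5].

[-84, -414960]

(re-executing from step 1 with the substitution; state before step 1: [-6, 3])
step 1 (DROP): [-6]
step 2 (PUSH 14): [-6, 14]
step 3 (MUL): [-84]
step 4 (DUP): [-84, -84]
step 5 (PUSH -95): [-84, -84, -95]
step 6 (PUSH -52): [-84, -84, -95, -52]
step 7 (MUL): [-84, -84, 4940]
step 8 (SWAP): [-84, 4940, -84]
step 9 (SWAP): [-84, -84, 4940]
step 10 (MUL): [-84, -414960]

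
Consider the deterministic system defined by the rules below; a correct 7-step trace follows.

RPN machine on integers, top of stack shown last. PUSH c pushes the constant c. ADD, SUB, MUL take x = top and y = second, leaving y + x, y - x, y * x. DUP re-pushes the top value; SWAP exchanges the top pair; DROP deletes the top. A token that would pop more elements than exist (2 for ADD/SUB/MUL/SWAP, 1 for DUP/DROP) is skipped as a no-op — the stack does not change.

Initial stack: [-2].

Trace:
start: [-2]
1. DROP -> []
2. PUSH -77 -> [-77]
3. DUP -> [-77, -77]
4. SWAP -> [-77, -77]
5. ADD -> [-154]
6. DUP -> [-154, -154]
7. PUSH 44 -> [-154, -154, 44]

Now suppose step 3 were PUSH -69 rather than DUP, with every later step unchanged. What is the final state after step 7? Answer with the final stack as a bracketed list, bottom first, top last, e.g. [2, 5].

[-146, -146, 44]

(re-executing from step 3 with the substitution; state before step 3: [-77])
3. PUSH -69 -> [-77, -69]
4. SWAP -> [-69, -77]
5. ADD -> [-146]
6. DUP -> [-146, -146]
7. PUSH 44 -> [-146, -146, 44]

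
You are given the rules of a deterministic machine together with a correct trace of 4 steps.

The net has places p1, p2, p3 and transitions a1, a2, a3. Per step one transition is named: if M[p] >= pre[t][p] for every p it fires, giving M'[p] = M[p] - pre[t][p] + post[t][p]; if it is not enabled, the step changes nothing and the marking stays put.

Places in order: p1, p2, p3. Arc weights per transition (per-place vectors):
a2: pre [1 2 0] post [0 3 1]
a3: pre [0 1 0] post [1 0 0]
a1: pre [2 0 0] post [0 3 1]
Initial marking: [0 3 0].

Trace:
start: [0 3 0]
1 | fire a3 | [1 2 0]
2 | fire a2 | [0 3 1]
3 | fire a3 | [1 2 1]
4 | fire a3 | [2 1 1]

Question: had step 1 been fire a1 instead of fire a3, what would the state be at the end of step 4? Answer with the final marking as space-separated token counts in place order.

2 1 0

(re-executing from step 1 with the substitution; state before step 1: [0 3 0])
1 | fire a1 | [0 3 0]
2 | fire a2 | [0 3 0]
3 | fire a3 | [1 2 0]
4 | fire a3 | [2 1 0]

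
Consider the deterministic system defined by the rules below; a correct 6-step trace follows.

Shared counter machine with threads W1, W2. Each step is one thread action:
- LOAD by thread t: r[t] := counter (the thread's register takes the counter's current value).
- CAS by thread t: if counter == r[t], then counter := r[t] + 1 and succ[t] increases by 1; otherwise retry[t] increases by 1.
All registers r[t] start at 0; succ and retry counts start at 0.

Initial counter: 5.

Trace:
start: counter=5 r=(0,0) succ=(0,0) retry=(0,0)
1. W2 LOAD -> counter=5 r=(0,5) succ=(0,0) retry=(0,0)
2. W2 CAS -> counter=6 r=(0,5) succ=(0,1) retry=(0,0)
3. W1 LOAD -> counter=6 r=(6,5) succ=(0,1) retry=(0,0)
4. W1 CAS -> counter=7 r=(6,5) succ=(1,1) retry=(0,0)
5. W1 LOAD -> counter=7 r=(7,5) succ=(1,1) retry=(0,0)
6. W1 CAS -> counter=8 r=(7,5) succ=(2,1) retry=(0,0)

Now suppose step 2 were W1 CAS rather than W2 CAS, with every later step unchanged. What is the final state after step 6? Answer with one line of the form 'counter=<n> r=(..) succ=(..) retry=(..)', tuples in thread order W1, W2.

counter=7 r=(6,5) succ=(2,0) retry=(1,0)

(re-executing from step 2 with the substitution; state before step 2: counter=5 r=(0,5) succ=(0,0) retry=(0,0))
2. W1 CAS -> counter=5 r=(0,5) succ=(0,0) retry=(1,0)
3. W1 LOAD -> counter=5 r=(5,5) succ=(0,0) retry=(1,0)
4. W1 CAS -> counter=6 r=(5,5) succ=(1,0) retry=(1,0)
5. W1 LOAD -> counter=6 r=(6,5) succ=(1,0) retry=(1,0)
6. W1 CAS -> counter=7 r=(6,5) succ=(2,0) retry=(1,0)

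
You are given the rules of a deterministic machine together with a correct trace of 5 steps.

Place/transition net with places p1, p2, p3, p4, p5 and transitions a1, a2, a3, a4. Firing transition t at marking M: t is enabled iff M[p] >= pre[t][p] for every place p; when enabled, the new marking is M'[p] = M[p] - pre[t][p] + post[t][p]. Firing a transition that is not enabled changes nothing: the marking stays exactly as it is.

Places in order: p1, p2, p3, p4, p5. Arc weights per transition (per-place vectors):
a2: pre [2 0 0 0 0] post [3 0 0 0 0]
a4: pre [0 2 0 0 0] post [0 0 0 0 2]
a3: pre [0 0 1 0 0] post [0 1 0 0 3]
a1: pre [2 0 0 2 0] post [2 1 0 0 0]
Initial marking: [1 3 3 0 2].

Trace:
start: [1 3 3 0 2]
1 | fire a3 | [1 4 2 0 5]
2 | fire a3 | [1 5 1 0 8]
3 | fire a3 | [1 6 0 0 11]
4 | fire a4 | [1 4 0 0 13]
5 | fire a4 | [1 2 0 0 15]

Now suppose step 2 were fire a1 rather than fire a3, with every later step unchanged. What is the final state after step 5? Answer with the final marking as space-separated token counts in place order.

(re-executing from step 2 with the substitution; state before step 2: [1 4 2 0 5])
2 | fire a1 | [1 4 2 0 5]
3 | fire a3 | [1 5 1 0 8]
4 | fire a4 | [1 3 1 0 10]
5 | fire a4 | [1 1 1 0 12]

1 1 1 0 12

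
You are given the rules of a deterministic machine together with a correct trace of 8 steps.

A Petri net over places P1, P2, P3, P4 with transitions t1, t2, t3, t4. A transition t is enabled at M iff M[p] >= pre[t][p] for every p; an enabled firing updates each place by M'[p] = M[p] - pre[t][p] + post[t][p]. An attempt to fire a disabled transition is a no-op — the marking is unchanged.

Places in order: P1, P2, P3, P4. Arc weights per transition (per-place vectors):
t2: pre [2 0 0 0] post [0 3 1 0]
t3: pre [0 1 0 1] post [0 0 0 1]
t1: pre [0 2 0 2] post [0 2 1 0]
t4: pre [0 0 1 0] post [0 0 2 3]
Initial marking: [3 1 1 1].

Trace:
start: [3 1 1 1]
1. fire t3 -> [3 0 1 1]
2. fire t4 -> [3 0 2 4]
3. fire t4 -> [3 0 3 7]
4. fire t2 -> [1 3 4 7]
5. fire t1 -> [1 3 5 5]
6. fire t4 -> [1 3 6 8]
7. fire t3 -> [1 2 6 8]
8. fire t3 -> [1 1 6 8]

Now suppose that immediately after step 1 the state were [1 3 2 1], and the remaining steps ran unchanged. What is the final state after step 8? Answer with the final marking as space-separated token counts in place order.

state after step 1 := [1 3 2 1]
2. fire t4 -> [1 3 3 4]
3. fire t4 -> [1 3 4 7]
4. fire t2 -> [1 3 4 7]
5. fire t1 -> [1 3 5 5]
6. fire t4 -> [1 3 6 8]
7. fire t3 -> [1 2 6 8]
8. fire t3 -> [1 1 6 8]

1 1 6 8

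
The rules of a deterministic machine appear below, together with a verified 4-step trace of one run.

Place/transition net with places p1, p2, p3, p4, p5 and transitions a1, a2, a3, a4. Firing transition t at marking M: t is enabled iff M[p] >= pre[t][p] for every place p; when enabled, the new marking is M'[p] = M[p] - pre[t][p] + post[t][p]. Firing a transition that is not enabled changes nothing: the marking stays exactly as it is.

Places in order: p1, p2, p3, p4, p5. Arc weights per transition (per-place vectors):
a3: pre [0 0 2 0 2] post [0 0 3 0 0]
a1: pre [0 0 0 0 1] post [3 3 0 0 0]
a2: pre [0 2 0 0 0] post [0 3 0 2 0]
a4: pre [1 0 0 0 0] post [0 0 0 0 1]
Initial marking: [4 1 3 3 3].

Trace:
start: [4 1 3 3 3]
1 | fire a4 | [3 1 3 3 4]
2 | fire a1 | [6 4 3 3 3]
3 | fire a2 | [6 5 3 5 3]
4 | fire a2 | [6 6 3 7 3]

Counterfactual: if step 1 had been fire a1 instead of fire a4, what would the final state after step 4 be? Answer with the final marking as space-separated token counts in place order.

10 9 3 7 1

(re-executing from step 1 with the substitution; state before step 1: [4 1 3 3 3])
1 | fire a1 | [7 4 3 3 2]
2 | fire a1 | [10 7 3 3 1]
3 | fire a2 | [10 8 3 5 1]
4 | fire a2 | [10 9 3 7 1]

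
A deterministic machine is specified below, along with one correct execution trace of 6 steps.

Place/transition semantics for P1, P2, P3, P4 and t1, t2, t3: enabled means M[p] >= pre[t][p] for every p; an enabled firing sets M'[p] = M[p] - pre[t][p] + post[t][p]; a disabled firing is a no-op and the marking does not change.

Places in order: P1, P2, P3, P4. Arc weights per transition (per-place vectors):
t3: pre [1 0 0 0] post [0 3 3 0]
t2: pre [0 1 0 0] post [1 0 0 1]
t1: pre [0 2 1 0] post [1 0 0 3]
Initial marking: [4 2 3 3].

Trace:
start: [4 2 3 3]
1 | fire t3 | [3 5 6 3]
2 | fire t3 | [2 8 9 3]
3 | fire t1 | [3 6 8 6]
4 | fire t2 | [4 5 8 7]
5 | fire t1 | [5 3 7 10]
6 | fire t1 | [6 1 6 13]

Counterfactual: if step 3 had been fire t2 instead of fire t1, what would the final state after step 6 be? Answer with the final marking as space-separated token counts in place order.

(re-executing from step 3 with the substitution; state before step 3: [2 8 9 3])
3 | fire t2 | [3 7 9 4]
4 | fire t2 | [4 6 9 5]
5 | fire t1 | [5 4 8 8]
6 | fire t1 | [6 2 7 11]

6 2 7 11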